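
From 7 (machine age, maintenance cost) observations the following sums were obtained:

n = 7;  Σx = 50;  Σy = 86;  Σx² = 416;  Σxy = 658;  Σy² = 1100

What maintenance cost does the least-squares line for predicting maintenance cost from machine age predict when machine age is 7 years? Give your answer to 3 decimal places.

Sxx = Σx² − (Σx)²/n = 416 − 357.142857 = 58.857143
Sxy = Σxy − (Σx)(Σy)/n = 658 − 614.285714 = 43.714286
b = Sxy/Sxx = 43.714286/58.857143 = 0.742718
a = ȳ − b·x̄ = 12.285714 − 0.742718·7.142857 = 6.980583
ŷ(7) = a + b·7 = 6.980583 + 0.742718·7 = 12.179612

12.180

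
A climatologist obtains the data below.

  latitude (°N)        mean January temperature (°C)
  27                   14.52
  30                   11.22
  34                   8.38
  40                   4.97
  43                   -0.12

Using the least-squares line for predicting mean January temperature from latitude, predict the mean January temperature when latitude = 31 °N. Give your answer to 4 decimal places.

n = 5, Σx = 174, Σy = 38.97, Σxy = 1207.2, Σx² = 6234
Sxx = Σx² − (Σx)²/n = 6234 − 6055.2 = 178.8
Sxy = Σxy − (Σx)(Σy)/n = 1207.2 − 1356.156 = -148.956
b = Sxy/Sxx = -148.956/178.8 = -0.833087
a = ȳ − b·x̄ = 7.794 − (-0.833087)·34.8 = 36.785436
ŷ(31) = a + b·31 = 36.785436 + (-0.833087)·31 = 10.959732

10.9597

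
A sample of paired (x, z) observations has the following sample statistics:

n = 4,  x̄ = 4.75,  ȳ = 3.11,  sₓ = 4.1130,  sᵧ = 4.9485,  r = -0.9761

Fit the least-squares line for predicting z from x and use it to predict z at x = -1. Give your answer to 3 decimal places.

b = r · sᵧ/sₓ = -0.9761 · 4.9485/4.113 = -1.174381
a = ȳ − b·x̄ = 3.11 − (-1.174381)·4.75 = 8.688312
ŷ(-1) = a + b·-1 = 8.688312 + (-1.174381)·(-1) = 9.862693

9.863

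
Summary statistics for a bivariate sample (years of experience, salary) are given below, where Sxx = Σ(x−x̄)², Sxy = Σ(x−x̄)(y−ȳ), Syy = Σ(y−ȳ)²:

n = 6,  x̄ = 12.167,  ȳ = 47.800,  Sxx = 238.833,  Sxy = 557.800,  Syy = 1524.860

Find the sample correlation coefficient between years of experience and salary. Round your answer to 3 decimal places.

0.924

r = Sxy/√(Sxx·Syy) = 557.8/√(364186.88838) = 557.8/603.478988 = 0.924307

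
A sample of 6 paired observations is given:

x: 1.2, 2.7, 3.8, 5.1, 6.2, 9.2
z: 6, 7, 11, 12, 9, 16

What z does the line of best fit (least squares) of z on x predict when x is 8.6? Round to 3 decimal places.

14.624

n = 6, Σx = 28.2, Σy = 61, Σxy = 332.1, Σx² = 172.26
Sxx = Σx² − (Σx)²/n = 172.26 − 132.54 = 39.72
Sxy = Σxy − (Σx)(Σy)/n = 332.1 − 286.7 = 45.4
b = Sxy/Sxx = 45.4/39.72 = 1.143001
a = ȳ − b·x̄ = 10.166667 − 1.143001·4.7 = 4.794562
ŷ(8.6) = a + b·8.6 = 4.794562 + 1.143001·8.6 = 14.624371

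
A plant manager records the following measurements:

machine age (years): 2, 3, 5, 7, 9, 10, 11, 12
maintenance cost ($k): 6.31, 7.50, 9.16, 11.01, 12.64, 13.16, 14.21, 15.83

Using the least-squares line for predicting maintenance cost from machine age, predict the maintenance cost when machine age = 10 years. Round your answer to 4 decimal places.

n = 8, Σx = 59, Σy = 89.82, Σxy = 749.62, Σx² = 533
Sxx = Σx² − (Σx)²/n = 533 − 435.125 = 97.875
Sxy = Σxy − (Σx)(Σy)/n = 749.62 − 662.4225 = 87.1975
b = Sxy/Sxx = 87.1975/97.875 = 0.890907
a = ȳ − b·x̄ = 11.2275 − 0.890907·7.375 = 4.657063
ŷ(10) = a + b·10 = 4.657063 + 0.890907·10 = 13.566130

13.5661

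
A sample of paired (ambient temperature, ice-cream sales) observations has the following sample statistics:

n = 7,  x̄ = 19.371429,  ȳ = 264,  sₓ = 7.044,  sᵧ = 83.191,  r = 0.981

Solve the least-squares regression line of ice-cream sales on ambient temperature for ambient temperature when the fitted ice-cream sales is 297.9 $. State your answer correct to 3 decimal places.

22.297

b = r · sᵧ/sₓ = 0.981 · 83.191/7.044 = 11.585799
a = ȳ − b·x̄ = 264 − 11.585799·19.371429 = 39.566509
Set a + b·x = 297.9: x = (297.9 − 39.566509) / 11.585799 = 22.297425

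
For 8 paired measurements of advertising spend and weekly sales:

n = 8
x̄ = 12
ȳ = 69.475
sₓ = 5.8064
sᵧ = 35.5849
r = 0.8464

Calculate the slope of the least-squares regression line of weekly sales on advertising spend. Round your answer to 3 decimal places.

b = r · sᵧ/sₓ = 0.8464 · 35.5849/5.8064 = 5.187217

5.187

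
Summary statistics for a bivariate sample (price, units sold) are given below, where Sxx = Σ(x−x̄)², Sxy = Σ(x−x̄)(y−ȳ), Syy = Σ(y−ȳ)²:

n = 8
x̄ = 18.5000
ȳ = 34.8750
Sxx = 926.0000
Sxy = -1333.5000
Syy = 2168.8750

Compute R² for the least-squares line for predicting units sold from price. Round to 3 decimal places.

0.885

R² = Sxy²/(Sxx·Syy) = (-1333.5)²/(926·2168.875) = 0.885402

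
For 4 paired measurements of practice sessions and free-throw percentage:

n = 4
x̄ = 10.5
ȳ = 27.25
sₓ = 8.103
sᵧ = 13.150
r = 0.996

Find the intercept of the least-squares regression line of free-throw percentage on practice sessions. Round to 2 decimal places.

10.28

b = r · sᵧ/sₓ = 0.996 · 13.15/8.103 = 1.616364
a = ȳ − b·x̄ = 27.25 − 1.616364·10.5 = 10.278175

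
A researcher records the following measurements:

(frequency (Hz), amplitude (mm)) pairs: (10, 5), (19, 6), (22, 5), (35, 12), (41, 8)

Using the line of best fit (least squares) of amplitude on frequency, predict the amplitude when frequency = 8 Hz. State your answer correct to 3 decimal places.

4.205

n = 5, Σx = 127, Σy = 36, Σxy = 1022, Σx² = 3851
Sxx = Σx² − (Σx)²/n = 3851 − 3225.8 = 625.2
Sxy = Σxy − (Σx)(Σy)/n = 1022 − 914.4 = 107.6
b = Sxy/Sxx = 107.6/625.2 = 0.172105
a = ȳ − b·x̄ = 7.2 − 0.172105·25.4 = 2.828535
ŷ(8) = a + b·8 = 2.828535 + 0.172105·8 = 4.205374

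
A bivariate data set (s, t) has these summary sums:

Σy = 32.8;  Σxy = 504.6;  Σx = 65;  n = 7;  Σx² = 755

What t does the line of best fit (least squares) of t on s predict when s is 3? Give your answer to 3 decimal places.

Sxx = Σx² − (Σx)²/n = 755 − 603.571429 = 151.428571
Sxy = Σxy − (Σx)(Σy)/n = 504.6 − 304.571429 = 200.028571
b = Sxy/Sxx = 200.028571/151.428571 = 1.320943
a = ȳ − b·x̄ = 4.685714 − 1.320943·9.285714 = -7.580189
ŷ(3) = a + b·3 = -7.580189 + 1.320943·3 = -3.617358

-3.617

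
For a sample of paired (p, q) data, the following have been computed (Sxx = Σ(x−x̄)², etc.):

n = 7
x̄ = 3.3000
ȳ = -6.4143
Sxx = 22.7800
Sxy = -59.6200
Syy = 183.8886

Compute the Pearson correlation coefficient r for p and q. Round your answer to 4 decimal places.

-0.9212

r = Sxy/√(Sxx·Syy) = -59.62/√(4188.982308) = -59.62/64.722348 = -0.921166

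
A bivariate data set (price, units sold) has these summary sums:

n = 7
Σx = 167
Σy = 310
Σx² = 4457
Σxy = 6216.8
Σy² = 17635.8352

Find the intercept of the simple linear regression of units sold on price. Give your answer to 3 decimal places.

Sxx = Σx² − (Σx)²/n = 4457 − 3984.142857 = 472.857143
Sxy = Σxy − (Σx)(Σy)/n = 6216.8 − 7395.714286 = -1178.914286
b = Sxy/Sxx = -1178.914286/472.857143 = -2.493172
a = ȳ − b·x̄ = 44.285714 − (-2.493172)·23.857143 = 103.765680

103.766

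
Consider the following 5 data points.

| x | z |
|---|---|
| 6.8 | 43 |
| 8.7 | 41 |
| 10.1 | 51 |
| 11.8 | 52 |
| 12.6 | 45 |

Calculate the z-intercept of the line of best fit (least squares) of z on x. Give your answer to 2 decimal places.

35.10

n = 5, Σx = 50, Σy = 232, Σxy = 2344.8, Σx² = 521.94
Sxx = Σx² − (Σx)²/n = 521.94 − 500 = 21.94
Sxy = Σxy − (Σx)(Σy)/n = 2344.8 − 2320 = 24.8
b = Sxy/Sxx = 24.8/21.94 = 1.130356
a = ȳ − b·x̄ = 46.4 − 1.130356·10 = 35.096445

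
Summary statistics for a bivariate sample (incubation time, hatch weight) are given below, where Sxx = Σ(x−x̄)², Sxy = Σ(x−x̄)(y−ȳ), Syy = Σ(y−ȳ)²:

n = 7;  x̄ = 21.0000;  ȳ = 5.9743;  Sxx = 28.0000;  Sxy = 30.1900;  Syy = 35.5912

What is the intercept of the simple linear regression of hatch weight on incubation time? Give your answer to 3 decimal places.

b = Sxy/Sxx = 30.19/28 = 1.078214
a = ȳ − b·x̄ = 5.9743 − 1.078214·21 = -16.6682

-16.668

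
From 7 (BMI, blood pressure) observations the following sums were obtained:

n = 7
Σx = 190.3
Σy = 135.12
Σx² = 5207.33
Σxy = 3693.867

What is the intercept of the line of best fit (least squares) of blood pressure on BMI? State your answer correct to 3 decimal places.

2.831

Sxx = Σx² − (Σx)²/n = 5207.33 − 5173.441429 = 33.888571
Sxy = Σxy − (Σx)(Σy)/n = 3693.867 − 3673.333714 = 20.533286
b = Sxy/Sxx = 20.533286/33.888571 = 0.605906
a = ȳ − b·x̄ = 19.302857 − 0.605906·27.185714 = 2.830872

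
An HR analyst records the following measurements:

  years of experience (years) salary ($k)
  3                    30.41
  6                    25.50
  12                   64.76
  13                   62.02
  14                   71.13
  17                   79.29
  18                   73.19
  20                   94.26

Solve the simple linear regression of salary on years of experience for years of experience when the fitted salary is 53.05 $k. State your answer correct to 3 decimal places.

10.407

n = 8, Σx = 103, Σy = 500.56, Σxy = 7373.98, Σx² = 1567
Sxx = Σx² − (Σx)²/n = 1567 − 1326.125 = 240.875
Sxy = Σxy − (Σx)(Σy)/n = 7373.98 − 6444.71 = 929.27
b = Sxy/Sxx = 929.27/240.875 = 3.857893
a = ȳ − b·x̄ = 62.57 − 3.857893·12.875 = 12.899626
Set a + b·x = 53.05: x = (53.05 − 12.899626) / 3.857893 = 10.407332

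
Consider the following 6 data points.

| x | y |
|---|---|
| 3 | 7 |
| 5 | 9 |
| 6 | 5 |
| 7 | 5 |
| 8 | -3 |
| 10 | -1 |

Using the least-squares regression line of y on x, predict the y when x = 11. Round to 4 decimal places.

-3.3503

n = 6, Σx = 39, Σy = 22, Σxy = 97, Σx² = 283
Sxx = Σx² − (Σx)²/n = 283 − 253.5 = 29.5
Sxy = Σxy − (Σx)(Σy)/n = 97 − 143 = -46
b = Sxy/Sxx = -46/29.5 = -1.559322
a = ȳ − b·x̄ = 3.666667 − (-1.559322)·6.5 = 13.802260
ŷ(11) = a + b·11 = 13.802260 + (-1.559322)·11 = -3.350282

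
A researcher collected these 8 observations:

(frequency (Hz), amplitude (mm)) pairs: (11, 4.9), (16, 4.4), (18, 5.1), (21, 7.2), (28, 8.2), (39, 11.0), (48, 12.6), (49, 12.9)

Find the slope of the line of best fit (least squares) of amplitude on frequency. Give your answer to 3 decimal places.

n = 8, Σx = 230, Σy = 66.3, Σxy = 2262.8, Σx² = 8152
Sxx = Σx² − (Σx)²/n = 8152 − 6612.5 = 1539.5
Sxy = Σxy − (Σx)(Σy)/n = 2262.8 − 1906.125 = 356.675
b = Sxy/Sxx = 356.675/1539.5 = 0.231682

0.232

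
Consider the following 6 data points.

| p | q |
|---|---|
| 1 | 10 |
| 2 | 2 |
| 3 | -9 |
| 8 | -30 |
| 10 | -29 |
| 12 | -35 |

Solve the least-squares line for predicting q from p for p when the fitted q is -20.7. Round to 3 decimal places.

7.407

n = 6, Σx = 36, Σy = -91, Σxy = -963, Σx² = 322
Sxx = Σx² − (Σx)²/n = 322 − 216 = 106
Sxy = Σxy − (Σx)(Σy)/n = -963 − (-546) = -417
b = Sxy/Sxx = -417/106 = -3.933962
a = ȳ − b·x̄ = -15.166667 − (-3.933962)·6 = 8.437107
Set a + b·x = -20.7: x = (-20.7 − 8.437107) / (-3.933962) = 7.406555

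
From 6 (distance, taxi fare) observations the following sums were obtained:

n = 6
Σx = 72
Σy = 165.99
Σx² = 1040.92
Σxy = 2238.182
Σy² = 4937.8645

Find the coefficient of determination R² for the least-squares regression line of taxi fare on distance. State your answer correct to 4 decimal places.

Sxx = Σx² − (Σx)²/n = 1040.92 − 864 = 176.92
Sxy = Σxy − (Σx)(Σy)/n = 2238.182 − 1991.88 = 246.302
Syy = Σy² − (Σy)²/n = 4937.8645 − 4592.11335 = 345.75115
R² = Sxy²/(Sxx·Syy) = (246.302)²/(176.92·345.75115) = 0.991734

0.9917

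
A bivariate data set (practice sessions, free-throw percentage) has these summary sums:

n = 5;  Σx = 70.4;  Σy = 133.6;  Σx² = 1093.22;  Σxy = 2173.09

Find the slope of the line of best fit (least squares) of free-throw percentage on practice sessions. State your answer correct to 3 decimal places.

2.863

Sxx = Σx² − (Σx)²/n = 1093.22 − 991.232 = 101.988
Sxy = Σxy − (Σx)(Σy)/n = 2173.09 − 1881.088 = 292.002
b = Sxy/Sxx = 292.002/101.988 = 2.863102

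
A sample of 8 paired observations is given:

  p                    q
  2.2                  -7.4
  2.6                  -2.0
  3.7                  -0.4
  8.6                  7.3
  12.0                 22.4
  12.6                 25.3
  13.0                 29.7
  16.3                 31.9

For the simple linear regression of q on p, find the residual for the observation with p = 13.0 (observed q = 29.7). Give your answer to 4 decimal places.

4.6560

n = 8, Σx = 71, Σy = 106.8, Σxy = 1533.47, Σx² = 836.7
Sxx = Σx² − (Σx)²/n = 836.7 − 630.125 = 206.575
Sxy = Σxy − (Σx)(Σy)/n = 1533.47 − 947.85 = 585.62
b = Sxy/Sxx = 585.62/206.575 = 2.834903
a = ȳ − b·x̄ = 13.35 − 2.834903·8.875 = -11.809760
ŷ(13.0) = -11.809760 + 2.834903·13 = 25.043973
residual = y − ŷ = 29.7 − 25.043973 = 4.656027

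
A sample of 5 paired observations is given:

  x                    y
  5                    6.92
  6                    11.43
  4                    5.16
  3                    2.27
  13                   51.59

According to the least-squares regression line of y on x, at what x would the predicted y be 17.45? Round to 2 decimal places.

n = 5, Σx = 31, Σy = 77.37, Σxy = 801.3, Σx² = 255
Sxx = Σx² − (Σx)²/n = 255 − 192.2 = 62.8
Sxy = Σxy − (Σx)(Σy)/n = 801.3 − 479.694 = 321.606
b = Sxy/Sxx = 321.606/62.8 = 5.121115
a = ȳ − b·x̄ = 15.474 − 5.121115·6.2 = -16.276911
Set a + b·x = 17.45: x = (17.45 − (-16.276911)) / 5.121115 = 6.585853

6.59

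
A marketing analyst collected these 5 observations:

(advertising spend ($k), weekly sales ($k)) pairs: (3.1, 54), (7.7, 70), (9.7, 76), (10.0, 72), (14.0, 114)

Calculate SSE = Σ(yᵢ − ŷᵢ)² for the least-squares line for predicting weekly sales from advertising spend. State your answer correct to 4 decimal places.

n = 5, Σx = 44.5, Σy = 386, Σxy = 3759.6, Σx² = 458.99, Σy² = 31772
Sxx = Σx² − (Σx)²/n = 458.99 − 396.05 = 62.94
Sxy = Σxy − (Σx)(Σy)/n = 3759.6 − 3435.4 = 324.2
Syy = Σy² − (Σy)²/n = 31772 − 29799.2 = 1972.8
b = Sxy/Sxx = 324.2/62.94 = 5.150937
SSE = Syy − b·Sxy = 1972.8 − 5.150937·324.2 = 302.866095

302.8661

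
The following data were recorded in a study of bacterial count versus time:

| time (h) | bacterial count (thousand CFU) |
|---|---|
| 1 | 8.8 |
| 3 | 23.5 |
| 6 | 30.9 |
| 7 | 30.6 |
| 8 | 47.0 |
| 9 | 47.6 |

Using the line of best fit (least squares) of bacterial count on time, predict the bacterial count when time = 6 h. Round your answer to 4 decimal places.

32.9190

n = 6, Σx = 34, Σy = 188.4, Σxy = 1283.3, Σx² = 240
Sxx = Σx² − (Σx)²/n = 240 − 192.666667 = 47.333333
Sxy = Σxy − (Σx)(Σy)/n = 1283.3 − 1067.6 = 215.7
b = Sxy/Sxx = 215.7/47.333333 = 4.557042
a = ȳ − b·x̄ = 31.4 − 4.557042·5.666667 = 5.576761
ŷ(6) = a + b·6 = 5.576761 + 4.557042·6 = 32.919014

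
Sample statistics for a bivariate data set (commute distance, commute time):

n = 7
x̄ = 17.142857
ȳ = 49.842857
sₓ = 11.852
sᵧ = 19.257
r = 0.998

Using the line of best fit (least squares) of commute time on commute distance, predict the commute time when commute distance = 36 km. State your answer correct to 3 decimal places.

b = r · sᵧ/sₓ = 0.998 · 19.257/11.852 = 1.621539
a = ȳ − b·x̄ = 49.842857 − 1.621539·17.142857 = 22.045037
ŷ(36) = a + b·36 = 22.045037 + 1.621539·36 = 80.420459

80.420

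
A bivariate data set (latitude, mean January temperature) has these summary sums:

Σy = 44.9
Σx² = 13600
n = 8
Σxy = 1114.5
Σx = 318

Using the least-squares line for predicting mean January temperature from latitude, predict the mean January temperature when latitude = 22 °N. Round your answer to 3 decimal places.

Sxx = Σx² − (Σx)²/n = 13600 − 12640.5 = 959.5
Sxy = Σxy − (Σx)(Σy)/n = 1114.5 − 1784.775 = -670.275
b = Sxy/Sxx = -670.275/959.5 = -0.698567
a = ȳ − b·x̄ = 5.6125 − (-0.698567)·39.75 = 33.380537
ŷ(22) = a + b·22 = 33.380537 + (-0.698567)·22 = 18.012064

18.012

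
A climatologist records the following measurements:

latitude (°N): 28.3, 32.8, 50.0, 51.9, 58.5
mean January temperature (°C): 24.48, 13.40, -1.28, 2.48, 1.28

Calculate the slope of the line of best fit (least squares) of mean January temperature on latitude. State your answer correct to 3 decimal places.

-0.759

n = 5, Σx = 221.5, Σy = 40.36, Σxy = 1271.896, Σx² = 10492.59
Sxx = Σx² − (Σx)²/n = 10492.59 − 9812.45 = 680.14
Sxy = Σxy − (Σx)(Σy)/n = 1271.896 − 1787.948 = -516.052
b = Sxy/Sxx = -516.052/680.14 = -0.758744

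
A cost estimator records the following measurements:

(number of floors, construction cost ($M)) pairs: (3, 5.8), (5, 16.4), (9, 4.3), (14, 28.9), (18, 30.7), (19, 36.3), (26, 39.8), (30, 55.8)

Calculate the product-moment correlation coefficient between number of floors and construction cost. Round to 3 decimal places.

0.938

n = 8, Σx = 124, Σy = 218, Σxy = 4493.8, Σx² = 2572, Σy² = 8114.16
Sxx = Σx² − (Σx)²/n = 2572 − 1922 = 650
Sxy = Σxy − (Σx)(Σy)/n = 4493.8 − 3379 = 1114.8
Syy = Σy² − (Σy)²/n = 8114.16 − 5940.5 = 2173.66
r = Sxy/√(Sxx·Syy) = 1114.8/√(1412879) = 1114.8/1188.645868 = 0.937874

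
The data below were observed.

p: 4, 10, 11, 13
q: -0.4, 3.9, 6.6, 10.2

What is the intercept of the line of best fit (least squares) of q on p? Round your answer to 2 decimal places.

n = 4, Σx = 38, Σy = 20.3, Σxy = 242.6, Σx² = 406
Sxx = Σx² − (Σx)²/n = 406 − 361 = 45
Sxy = Σxy − (Σx)(Σy)/n = 242.6 − 192.85 = 49.75
b = Sxy/Sxx = 49.75/45 = 1.105556
a = ȳ − b·x̄ = 5.075 − 1.105556·9.5 = -5.427778

-5.43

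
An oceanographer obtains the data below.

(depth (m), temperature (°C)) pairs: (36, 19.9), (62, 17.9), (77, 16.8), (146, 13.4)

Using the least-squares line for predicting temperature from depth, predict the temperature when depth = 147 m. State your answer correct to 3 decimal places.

13.163

n = 4, Σx = 321, Σy = 68, Σxy = 5076.2, Σx² = 32385
Sxx = Σx² − (Σx)²/n = 32385 − 25760.25 = 6624.75
Sxy = Σxy − (Σx)(Σy)/n = 5076.2 − 5457 = -380.8
b = Sxy/Sxx = -380.8/6624.75 = -0.057481
a = ȳ − b·x̄ = 17 − (-0.057481)·80.25 = 21.612884
ŷ(147) = a + b·147 = 21.612884 + (-0.057481)·147 = 13.163116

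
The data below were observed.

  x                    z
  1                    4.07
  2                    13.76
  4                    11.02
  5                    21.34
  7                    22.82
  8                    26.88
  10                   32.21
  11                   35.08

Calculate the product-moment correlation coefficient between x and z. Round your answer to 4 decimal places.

n = 8, Σx = 48, Σy = 167.18, Σxy = 1265.13, Σx² = 380, Σy² = 4294.1158
Sxx = Σx² − (Σx)²/n = 380 − 288 = 92
Sxy = Σxy − (Σx)(Σy)/n = 1265.13 − 1003.08 = 262.05
Syy = Σy² − (Σy)²/n = 4294.1158 − 3493.64405 = 800.47175
r = Sxy/√(Sxx·Syy) = 262.05/√(73643.401) = 262.05/271.373177 = 0.965644

0.9656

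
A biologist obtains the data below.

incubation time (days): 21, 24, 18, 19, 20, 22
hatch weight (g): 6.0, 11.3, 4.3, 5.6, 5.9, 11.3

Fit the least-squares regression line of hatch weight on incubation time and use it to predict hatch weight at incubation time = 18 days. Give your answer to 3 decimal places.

3.971

n = 6, Σx = 124, Σy = 44.4, Σxy = 947.6, Σx² = 2586
Sxx = Σx² − (Σx)²/n = 2586 − 2562.666667 = 23.333333
Sxy = Σxy − (Σx)(Σy)/n = 947.6 − 917.6 = 30
b = Sxy/Sxx = 30/23.333333 = 1.285714
a = ȳ − b·x̄ = 7.4 − 1.285714·20.666667 = -19.171429
ŷ(18) = a + b·18 = -19.171429 + 1.285714·18 = 3.971429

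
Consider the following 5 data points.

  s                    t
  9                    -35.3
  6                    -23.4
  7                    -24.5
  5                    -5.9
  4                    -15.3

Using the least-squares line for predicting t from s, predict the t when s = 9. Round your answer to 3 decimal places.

-34.695

n = 5, Σx = 31, Σy = -104.4, Σxy = -720.3, Σx² = 207
Sxx = Σx² − (Σx)²/n = 207 − 192.2 = 14.8
Sxy = Σxy − (Σx)(Σy)/n = -720.3 − (-647.28) = -73.02
b = Sxy/Sxx = -73.02/14.8 = -4.933784
a = ȳ − b·x̄ = -20.88 − (-4.933784)·6.2 = 9.709459
ŷ(9) = a + b·9 = 9.709459 + (-4.933784)·9 = -34.694595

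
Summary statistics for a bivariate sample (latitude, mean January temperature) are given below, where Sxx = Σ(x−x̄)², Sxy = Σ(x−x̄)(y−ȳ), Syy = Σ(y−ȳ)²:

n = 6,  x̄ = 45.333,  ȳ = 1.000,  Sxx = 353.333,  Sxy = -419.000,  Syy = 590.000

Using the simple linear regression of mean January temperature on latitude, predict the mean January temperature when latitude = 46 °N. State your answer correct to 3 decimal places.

b = Sxy/Sxx = -419/353.333 = -1.185850
a = ȳ − b·x̄ = 1 − (-1.185850)·45.333 = 54.758146
ŷ(46) = a + b·46 = 54.758146 + (-1.185850)·46 = 0.209038

0.209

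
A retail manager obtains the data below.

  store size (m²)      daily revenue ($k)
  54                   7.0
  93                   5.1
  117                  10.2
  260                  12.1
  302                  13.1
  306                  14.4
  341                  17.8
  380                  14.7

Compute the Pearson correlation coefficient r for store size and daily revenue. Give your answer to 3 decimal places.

0.911

n = 8, Σx = 1853, Σy = 94.4, Σxy = 25210.1, Σx² = 538375, Σy² = 1237.36
Sxx = Σx² − (Σx)²/n = 538375 − 429201.125 = 109173.875
Sxy = Σxy − (Σx)(Σy)/n = 25210.1 − 21865.4 = 3344.7
Syy = Σy² − (Σy)²/n = 1237.36 − 1113.92 = 123.44
r = Sxy/√(Sxx·Syy) = 3344.7/√(13476423.13) = 3344.7/3671.024807 = 0.911108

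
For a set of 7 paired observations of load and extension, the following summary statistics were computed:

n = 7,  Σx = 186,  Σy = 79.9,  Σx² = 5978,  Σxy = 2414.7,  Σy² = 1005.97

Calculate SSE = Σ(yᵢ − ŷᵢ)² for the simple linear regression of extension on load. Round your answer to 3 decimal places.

Sxx = Σx² − (Σx)²/n = 5978 − 4942.285714 = 1035.714286
Sxy = Σxy − (Σx)(Σy)/n = 2414.7 − 2123.057143 = 291.642857
Syy = Σy² − (Σy)²/n = 1005.97 − 912.001429 = 93.968571
b = Sxy/Sxx = 291.642857/1035.714286 = 0.281586
SSE = Syy − b·Sxy = 93.968571 − 0.281586·291.642857 = 11.845966

11.846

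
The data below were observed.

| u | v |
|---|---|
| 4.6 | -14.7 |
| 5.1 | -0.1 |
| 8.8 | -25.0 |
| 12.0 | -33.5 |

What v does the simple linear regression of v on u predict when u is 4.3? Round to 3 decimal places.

n = 4, Σx = 30.5, Σy = -73.3, Σxy = -690.13, Σx² = 268.61
Sxx = Σx² − (Σx)²/n = 268.61 − 232.5625 = 36.0475
Sxy = Σxy − (Σx)(Σy)/n = -690.13 − (-558.9125) = -131.2175
b = Sxy/Sxx = -131.2175/36.0475 = -3.640128
a = ȳ − b·x̄ = -18.325 − (-3.640128)·7.625 = 9.430973
ŷ(4.3) = a + b·4.3 = 9.430973 + (-3.640128)·4.3 = -6.221576

-6.222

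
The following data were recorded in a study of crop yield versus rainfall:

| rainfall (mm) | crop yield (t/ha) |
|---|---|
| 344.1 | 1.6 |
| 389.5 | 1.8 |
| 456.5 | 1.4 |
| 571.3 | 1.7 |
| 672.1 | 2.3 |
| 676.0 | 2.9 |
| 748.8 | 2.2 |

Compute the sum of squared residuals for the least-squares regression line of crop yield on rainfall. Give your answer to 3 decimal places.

0.739

n = 7, Σx = 3858.3, Σy = 13.9, Σxy = 8015.56, Σx² = 2274286.85, Σy² = 29.19
Sxx = Σx² − (Σx)²/n = 2274286.85 − 2126639.841429 = 147647.008571
Sxy = Σxy − (Σx)(Σy)/n = 8015.56 − 7661.481429 = 354.078571
Syy = Σy² − (Σy)²/n = 29.19 − 27.601429 = 1.588571
b = Sxy/Sxx = 354.078571/147647.008571 = 0.002398
SSE = Syy − b·Sxy = 1.588571 − 0.002398·354.078571 = 0.739441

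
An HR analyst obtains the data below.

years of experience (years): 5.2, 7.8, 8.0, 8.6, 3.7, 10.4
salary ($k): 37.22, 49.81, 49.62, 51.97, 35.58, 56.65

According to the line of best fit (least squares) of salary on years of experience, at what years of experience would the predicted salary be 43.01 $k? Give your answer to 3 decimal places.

6.180

n = 6, Σx = 43.7, Σy = 280.85, Σxy = 2146.77, Σx² = 347.69
Sxx = Σx² − (Σx)²/n = 347.69 − 318.281667 = 29.408333
Sxy = Σxy − (Σx)(Σy)/n = 2146.77 − 2045.524167 = 101.245833
b = Sxy/Sxx = 101.245833/29.408333 = 3.442760
a = ȳ − b·x̄ = 46.808333 − 3.442760·7.283333 = 21.733565
Set a + b·x = 43.01: x = (43.01 − 21.733565) / 3.442760 = 6.180052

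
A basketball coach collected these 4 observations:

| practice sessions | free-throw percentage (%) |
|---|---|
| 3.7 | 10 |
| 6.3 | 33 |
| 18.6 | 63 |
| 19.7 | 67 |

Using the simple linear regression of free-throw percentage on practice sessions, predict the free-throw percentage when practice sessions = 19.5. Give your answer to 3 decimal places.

n = 4, Σx = 48.3, Σy = 173, Σxy = 2736.6, Σx² = 787.43
Sxx = Σx² − (Σx)²/n = 787.43 − 583.2225 = 204.2075
Sxy = Σxy − (Σx)(Σy)/n = 2736.6 − 2088.975 = 647.625
b = Sxy/Sxx = 647.625/204.2075 = 3.171407
a = ȳ − b·x̄ = 43.25 − 3.171407·12.075 = 4.955266
ŷ(19.5) = a + b·19.5 = 4.955266 + 3.171407·19.5 = 66.797694

66.798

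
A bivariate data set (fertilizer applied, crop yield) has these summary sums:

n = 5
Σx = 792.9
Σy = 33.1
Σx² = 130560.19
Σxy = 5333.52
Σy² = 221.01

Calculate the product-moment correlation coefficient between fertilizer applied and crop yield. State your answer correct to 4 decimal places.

0.8858

Sxx = Σx² − (Σx)²/n = 130560.19 − 125738.082 = 4822.108
Sxy = Σxy − (Σx)(Σy)/n = 5333.52 − 5248.998 = 84.522
Syy = Σy² − (Σy)²/n = 221.01 − 219.122 = 1.888
r = Sxy/√(Sxx·Syy) = 84.522/√(9104.139904) = 84.522/95.415617 = 0.885830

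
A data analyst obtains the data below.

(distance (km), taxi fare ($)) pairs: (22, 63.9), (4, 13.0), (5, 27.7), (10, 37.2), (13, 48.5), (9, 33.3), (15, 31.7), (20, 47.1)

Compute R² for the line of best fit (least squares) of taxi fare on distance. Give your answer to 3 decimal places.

0.754

n = 8, Σx = 98, Σy = 302.4, Σxy = 4316, Σx² = 1500, Σy² = 13087.78
Sxx = Σx² − (Σx)²/n = 1500 − 1200.5 = 299.5
Sxy = Σxy − (Σx)(Σy)/n = 4316 − 3704.4 = 611.6
Syy = Σy² − (Σy)²/n = 13087.78 − 11430.72 = 1657.06
R² = Sxy²/(Sxx·Syy) = (611.6)²/(299.5·1657.06) = 0.753702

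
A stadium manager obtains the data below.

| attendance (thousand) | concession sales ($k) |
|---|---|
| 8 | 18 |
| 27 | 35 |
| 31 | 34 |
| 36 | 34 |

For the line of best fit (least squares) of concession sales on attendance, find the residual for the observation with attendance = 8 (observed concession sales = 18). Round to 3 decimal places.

-1.278

n = 4, Σx = 102, Σy = 121, Σxy = 3367, Σx² = 3050
Sxx = Σx² − (Σx)²/n = 3050 − 2601 = 449
Sxy = Σxy − (Σx)(Σy)/n = 3367 − 3085.5 = 281.5
b = Sxy/Sxx = 281.5/449 = 0.626949
a = ȳ − b·x̄ = 30.25 − 0.626949·25.5 = 14.262806
ŷ(8) = 14.262806 + 0.626949·8 = 19.278396
residual = y − ŷ = 18 − 19.278396 = -1.278396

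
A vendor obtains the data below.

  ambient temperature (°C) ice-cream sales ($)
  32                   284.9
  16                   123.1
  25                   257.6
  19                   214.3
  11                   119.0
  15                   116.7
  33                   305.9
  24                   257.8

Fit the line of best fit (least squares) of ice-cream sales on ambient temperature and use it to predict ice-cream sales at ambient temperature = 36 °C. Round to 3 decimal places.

n = 8, Σx = 175, Σy = 1679.3, Σxy = 40939.5, Σx² = 4277
Sxx = Σx² − (Σx)²/n = 4277 − 3828.125 = 448.875
Sxy = Σxy − (Σx)(Σy)/n = 40939.5 − 36734.6875 = 4204.8125
b = Sxy/Sxx = 4204.8125/448.875 = 9.367446
a = ȳ − b·x̄ = 209.9125 − 9.367446·21.875 = 4.999610
ŷ(36) = a + b·36 = 4.999610 + 9.367446·36 = 342.227680

342.228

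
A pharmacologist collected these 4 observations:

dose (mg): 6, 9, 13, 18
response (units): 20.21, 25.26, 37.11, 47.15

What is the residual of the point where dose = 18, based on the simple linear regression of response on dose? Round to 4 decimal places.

-0.3557

n = 4, Σx = 46, Σy = 129.73, Σxy = 1679.73, Σx² = 610
Sxx = Σx² − (Σx)²/n = 610 − 529 = 81
Sxy = Σxy − (Σx)(Σy)/n = 1679.73 − 1491.895 = 187.835
b = Sxy/Sxx = 187.835/81 = 2.318951
a = ȳ − b·x̄ = 32.4325 − 2.318951·11.5 = 5.764568
ŷ(18) = 5.764568 + 2.318951·18 = 47.505679
residual = y − ŷ = 47.15 − 47.505679 = -0.355679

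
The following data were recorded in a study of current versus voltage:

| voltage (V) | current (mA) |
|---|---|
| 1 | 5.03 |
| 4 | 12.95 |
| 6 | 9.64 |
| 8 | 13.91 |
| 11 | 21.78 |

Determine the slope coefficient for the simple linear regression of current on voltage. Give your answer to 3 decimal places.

n = 5, Σx = 30, Σy = 63.31, Σxy = 465.53, Σx² = 238
Sxx = Σx² − (Σx)²/n = 238 − 180 = 58
Sxy = Σxy − (Σx)(Σy)/n = 465.53 − 379.86 = 85.67
b = Sxy/Sxx = 85.67/58 = 1.477069

1.477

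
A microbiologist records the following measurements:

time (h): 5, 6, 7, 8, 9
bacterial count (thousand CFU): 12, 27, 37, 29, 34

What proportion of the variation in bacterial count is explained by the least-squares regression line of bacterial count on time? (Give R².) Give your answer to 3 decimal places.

0.565

n = 5, Σx = 35, Σy = 139, Σxy = 1019, Σx² = 255, Σy² = 4239
Sxx = Σx² − (Σx)²/n = 255 − 245 = 10
Sxy = Σxy − (Σx)(Σy)/n = 1019 − 973 = 46
Syy = Σy² − (Σy)²/n = 4239 − 3864.2 = 374.8
R² = Sxy²/(Sxx·Syy) = (46)²/(10·374.8) = 0.564568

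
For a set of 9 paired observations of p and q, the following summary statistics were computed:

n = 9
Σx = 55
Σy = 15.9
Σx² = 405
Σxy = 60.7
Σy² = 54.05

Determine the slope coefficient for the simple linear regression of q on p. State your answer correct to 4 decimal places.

Sxx = Σx² − (Σx)²/n = 405 − 336.111111 = 68.888889
Sxy = Σxy − (Σx)(Σy)/n = 60.7 − 97.166667 = -36.466667
b = Sxy/Sxx = -36.466667/68.888889 = -0.529355

-0.5294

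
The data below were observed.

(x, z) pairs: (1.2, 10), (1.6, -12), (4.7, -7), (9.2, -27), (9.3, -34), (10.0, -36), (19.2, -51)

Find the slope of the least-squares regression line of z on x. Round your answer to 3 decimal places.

-3.061

n = 7, Σx = 55.2, Σy = -157, Σxy = -1943.9, Σx² = 665.86
Sxx = Σx² − (Σx)²/n = 665.86 − 435.291429 = 230.568571
Sxy = Σxy − (Σx)(Σy)/n = -1943.9 − (-1238.057143) = -705.842857
b = Sxy/Sxx = -705.842857/230.568571 = -3.061314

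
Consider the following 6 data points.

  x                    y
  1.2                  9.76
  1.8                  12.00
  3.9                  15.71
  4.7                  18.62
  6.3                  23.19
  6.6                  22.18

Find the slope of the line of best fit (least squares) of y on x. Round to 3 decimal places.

n = 6, Σx = 24.5, Σy = 101.46, Σxy = 474.58, Σx² = 125.23
Sxx = Σx² − (Σx)²/n = 125.23 − 100.041667 = 25.188333
Sxy = Σxy − (Σx)(Σy)/n = 474.58 − 414.295 = 60.285
b = Sxy/Sxx = 60.285/25.188333 = 2.393370

2.393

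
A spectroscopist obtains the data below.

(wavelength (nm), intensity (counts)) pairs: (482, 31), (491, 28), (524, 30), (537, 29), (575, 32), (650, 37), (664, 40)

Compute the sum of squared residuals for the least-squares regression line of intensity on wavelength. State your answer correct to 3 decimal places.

18.589

n = 7, Σx = 3923, Σy = 227, Σxy = 128993, Σx² = 2230371, Σy² = 7479
Sxx = Σx² − (Σx)²/n = 2230371 − 2198561.285714 = 31809.714286
Sxy = Σxy − (Σx)(Σy)/n = 128993 − 127217.285714 = 1775.714286
Syy = Σy² − (Σy)²/n = 7479 − 7361.285714 = 117.714286
b = Sxy/Sxx = 1775.714286/31809.714286 = 0.055823
SSE = Syy − b·Sxy = 117.714286 − 0.055823·1775.714286 = 18.588553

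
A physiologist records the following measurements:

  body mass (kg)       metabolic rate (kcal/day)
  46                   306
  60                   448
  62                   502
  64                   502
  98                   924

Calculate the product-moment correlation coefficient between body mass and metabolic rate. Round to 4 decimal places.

n = 5, Σx = 330, Σy = 2682, Σxy = 194760, Σx² = 23260, Σy² = 1652124
Sxx = Σx² − (Σx)²/n = 23260 − 21780 = 1480
Sxy = Σxy − (Σx)(Σy)/n = 194760 − 177012 = 17748
Syy = Σy² − (Σy)²/n = 1652124 − 1438624.8 = 213499.2
r = Sxy/√(Sxx·Syy) = 17748/√(315978816) = 17748/17775.792978 = 0.998436

0.9984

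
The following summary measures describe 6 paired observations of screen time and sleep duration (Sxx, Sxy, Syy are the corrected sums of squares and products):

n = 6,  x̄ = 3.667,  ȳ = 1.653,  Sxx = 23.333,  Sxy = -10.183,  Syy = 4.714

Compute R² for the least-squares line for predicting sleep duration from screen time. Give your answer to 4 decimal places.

R² = Sxy²/(Sxx·Syy) = (-10.183)²/(23.333·4.714) = 0.942739

0.9427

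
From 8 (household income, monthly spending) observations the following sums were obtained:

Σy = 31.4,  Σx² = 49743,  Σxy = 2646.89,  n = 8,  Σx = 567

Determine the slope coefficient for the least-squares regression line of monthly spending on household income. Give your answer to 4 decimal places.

0.0441

Sxx = Σx² − (Σx)²/n = 49743 − 40186.125 = 9556.875
Sxy = Σxy − (Σx)(Σy)/n = 2646.89 − 2225.475 = 421.415
b = Sxy/Sxx = 421.415/9556.875 = 0.044095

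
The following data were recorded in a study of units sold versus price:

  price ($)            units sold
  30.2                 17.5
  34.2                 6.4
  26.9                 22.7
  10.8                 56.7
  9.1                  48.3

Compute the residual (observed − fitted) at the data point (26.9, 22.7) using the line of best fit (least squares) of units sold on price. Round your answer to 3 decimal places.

0.809

n = 5, Σx = 111.2, Σy = 151.6, Σxy = 2409.9, Σx² = 3004.74
Sxx = Σx² − (Σx)²/n = 3004.74 − 2473.088 = 531.652
Sxy = Σxy − (Σx)(Σy)/n = 2409.9 − 3371.584 = -961.684
b = Sxy/Sxx = -961.684/531.652 = -1.808860
a = ȳ − b·x̄ = 30.32 − (-1.808860)·22.24 = 70.549045
ŷ(26.9) = 70.549045 + (-1.808860)·26.9 = 21.890713
residual = y − ŷ = 22.7 − 21.890713 = 0.809287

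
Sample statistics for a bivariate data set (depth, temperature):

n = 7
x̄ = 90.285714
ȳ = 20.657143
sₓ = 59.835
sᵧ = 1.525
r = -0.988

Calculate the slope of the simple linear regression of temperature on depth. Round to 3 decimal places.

b = r · sᵧ/sₓ = -0.988 · 1.525/59.835 = -0.025181

-0.025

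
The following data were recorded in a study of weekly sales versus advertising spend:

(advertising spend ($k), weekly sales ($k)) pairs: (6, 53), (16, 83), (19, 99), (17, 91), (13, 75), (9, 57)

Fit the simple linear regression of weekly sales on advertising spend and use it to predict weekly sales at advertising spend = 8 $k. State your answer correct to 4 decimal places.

56.9574

n = 6, Σx = 80, Σy = 458, Σxy = 6562, Σx² = 1192
Sxx = Σx² − (Σx)²/n = 1192 − 1066.666667 = 125.333333
Sxy = Σxy − (Σx)(Σy)/n = 6562 − 6106.666667 = 455.333333
b = Sxy/Sxx = 455.333333/125.333333 = 3.632979
a = ȳ − b·x̄ = 76.333333 − 3.632979·13.333333 = 27.893617
ŷ(8) = a + b·8 = 27.893617 + 3.632979·8 = 56.957447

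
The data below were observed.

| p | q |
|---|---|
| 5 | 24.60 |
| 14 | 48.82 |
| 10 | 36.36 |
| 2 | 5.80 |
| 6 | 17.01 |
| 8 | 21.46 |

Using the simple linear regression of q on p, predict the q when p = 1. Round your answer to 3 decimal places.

3.386

n = 6, Σx = 45, Σy = 154.05, Σxy = 1455.42, Σx² = 425
Sxx = Σx² − (Σx)²/n = 425 − 337.5 = 87.5
Sxy = Σxy − (Σx)(Σy)/n = 1455.42 − 1155.375 = 300.045
b = Sxy/Sxx = 300.045/87.5 = 3.429086
a = ȳ − b·x̄ = 25.675 − 3.429086·7.5 = -0.043143
ŷ(1) = a + b·1 = -0.043143 + 3.429086·1 = 3.385943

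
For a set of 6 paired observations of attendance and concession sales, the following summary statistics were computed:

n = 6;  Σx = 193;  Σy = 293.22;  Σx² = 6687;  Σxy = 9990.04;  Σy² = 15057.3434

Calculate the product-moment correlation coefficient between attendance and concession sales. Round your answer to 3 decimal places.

0.946

Sxx = Σx² − (Σx)²/n = 6687 − 6208.166667 = 478.833333
Sxy = Σxy − (Σx)(Σy)/n = 9990.04 − 9431.91 = 558.13
Syy = Σy² − (Σy)²/n = 15057.3434 − 14329.6614 = 727.682
r = Sxy/√(Sxx·Syy) = 558.13/√(348438.397667) = 558.13/590.286708 = 0.945524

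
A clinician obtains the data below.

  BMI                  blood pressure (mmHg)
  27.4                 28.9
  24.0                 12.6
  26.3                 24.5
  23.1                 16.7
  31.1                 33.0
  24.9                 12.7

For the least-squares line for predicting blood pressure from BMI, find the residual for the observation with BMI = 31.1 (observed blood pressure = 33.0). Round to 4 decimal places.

-1.7075

n = 6, Σx = 156.8, Σy = 128.4, Σxy = 3466.91, Σx² = 4139.28
Sxx = Σx² − (Σx)²/n = 4139.28 − 4097.706667 = 41.573333
Sxy = Σxy − (Σx)(Σy)/n = 3466.91 − 3355.52 = 111.39
b = Sxy/Sxx = 111.39/41.573333 = 2.679362
a = ȳ − b·x̄ = 21.4 − 2.679362·26.133333 = -48.620654
ŷ(31.1) = -48.620654 + 2.679362·31.1 = 34.707497
residual = y − ŷ = 33.0 − 34.707497 = -1.707497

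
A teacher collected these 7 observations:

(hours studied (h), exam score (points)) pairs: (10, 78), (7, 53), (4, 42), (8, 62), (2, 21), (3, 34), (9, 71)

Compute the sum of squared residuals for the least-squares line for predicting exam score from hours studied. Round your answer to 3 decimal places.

62.779

n = 7, Σx = 43, Σy = 361, Σxy = 2598, Σx² = 323, Σy² = 21139
Sxx = Σx² − (Σx)²/n = 323 − 264.142857 = 58.857143
Sxy = Σxy − (Σx)(Σy)/n = 2598 − 2217.571429 = 380.428571
Syy = Σy² − (Σy)²/n = 21139 − 18617.285714 = 2521.714286
b = Sxy/Sxx = 380.428571/58.857143 = 6.463592
SSE = Syy − b·Sxy = 2521.714286 − 6.463592·380.428571 = 62.779126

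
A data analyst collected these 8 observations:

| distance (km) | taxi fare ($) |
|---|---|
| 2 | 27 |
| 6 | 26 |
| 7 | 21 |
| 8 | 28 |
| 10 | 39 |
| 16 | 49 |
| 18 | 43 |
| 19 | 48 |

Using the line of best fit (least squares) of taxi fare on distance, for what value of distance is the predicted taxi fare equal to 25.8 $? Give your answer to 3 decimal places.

4.770

n = 8, Σx = 86, Σy = 281, Σxy = 3441, Σx² = 1194
Sxx = Σx² − (Σx)²/n = 1194 − 924.5 = 269.5
Sxy = Σxy − (Σx)(Σy)/n = 3441 − 3020.75 = 420.25
b = Sxy/Sxx = 420.25/269.5 = 1.559369
a = ȳ − b·x̄ = 35.125 − 1.559369·10.75 = 18.361781
Set a + b·x = 25.8: x = (25.8 − 18.361781) / 1.559369 = 4.770018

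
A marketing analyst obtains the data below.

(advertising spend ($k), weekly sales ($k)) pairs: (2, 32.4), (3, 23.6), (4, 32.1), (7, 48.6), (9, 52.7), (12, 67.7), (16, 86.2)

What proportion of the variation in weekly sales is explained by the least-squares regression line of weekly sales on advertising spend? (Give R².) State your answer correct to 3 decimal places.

0.966

n = 7, Σx = 53, Σy = 343.3, Σxy = 3270.1, Σx² = 559, Σy² = 19790.11
Sxx = Σx² − (Σx)²/n = 559 − 401.285714 = 157.714286
Sxy = Σxy − (Σx)(Σy)/n = 3270.1 − 2599.271429 = 670.828571
Syy = Σy² − (Σy)²/n = 19790.11 − 16836.412857 = 2953.697143
R² = Sxy²/(Sxx·Syy) = (670.828571)²/(157.714286·2953.697143) = 0.966020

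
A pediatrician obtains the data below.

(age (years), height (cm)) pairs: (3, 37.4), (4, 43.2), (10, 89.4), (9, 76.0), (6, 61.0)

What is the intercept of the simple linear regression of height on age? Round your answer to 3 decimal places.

15.946

n = 5, Σx = 32, Σy = 307, Σxy = 2229, Σx² = 242
Sxx = Σx² − (Σx)²/n = 242 − 204.8 = 37.2
Sxy = Σxy − (Σx)(Σy)/n = 2229 − 1964.8 = 264.2
b = Sxy/Sxx = 264.2/37.2 = 7.102151
a = ȳ − b·x̄ = 61.4 − 7.102151·6.4 = 15.946237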